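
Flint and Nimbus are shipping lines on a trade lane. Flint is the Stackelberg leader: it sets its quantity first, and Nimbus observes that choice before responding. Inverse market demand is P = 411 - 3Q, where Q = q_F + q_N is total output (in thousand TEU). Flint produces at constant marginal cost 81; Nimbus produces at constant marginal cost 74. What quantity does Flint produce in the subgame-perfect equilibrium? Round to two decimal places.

Solve by backward induction. Given q_F, the follower Nimbus maximises π_N = (411 - 3q_F - 3q_N)q_N - 74q_N.
Setting the follower's marginal profit to zero, 337 - 3q_F - 6q_N = 0, i.e. q_N = (337 - 3q_F)/6.
Flint substitutes q_N(q_F) into its own profit: π_F = q_F(411 - 3q_F - (337 - 3q_F)/2) - 81q_F = (485/2 - (3/2)q_F)q_F - 81q_F.
Leader FOC: 323/2 - 3q_F = 0, so q_F = 323/6.
Then q_N = (337 - 3·(323/6))/6 = 117/4.

53.83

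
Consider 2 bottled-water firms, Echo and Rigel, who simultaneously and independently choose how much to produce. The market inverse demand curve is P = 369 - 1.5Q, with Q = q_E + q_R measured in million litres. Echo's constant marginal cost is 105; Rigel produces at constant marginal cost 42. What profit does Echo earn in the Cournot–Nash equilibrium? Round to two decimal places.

2992.67

Echo's profit: π_E = (369 - 1.5Q)q_E - (105q_E). Setting ∂π_E/∂q_E = 0: 264 - 3q_E - (3/2)(q_R) = 0.
Rigel's first-order condition: 327 - 3q_R - (3/2)(q_E) = 0.
Best responses: q_E = (264 - (3/2)q_R)/3, q_R = (327 - (3/2)q_E)/3.
Solving the pair: q_E = 134/3, q_R = 260/3.
Price P = 369 - (3/2)·(394/3) = 172.
Echo's profit: (172 - 105)·(134/3) = 2992.6667.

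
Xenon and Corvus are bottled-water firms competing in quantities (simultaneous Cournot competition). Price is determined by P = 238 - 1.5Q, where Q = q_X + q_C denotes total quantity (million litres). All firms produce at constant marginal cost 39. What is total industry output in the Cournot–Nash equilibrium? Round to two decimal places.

A representative firm's profit is π_i = q_i(238 - 1.5Q) - 39q_i.
First-order condition (treating rivals' output as given): 199 - 3q_i - (3/2)q_j = 0.
By symmetry each firm produces the same amount; substituting q_j = q_i yields q_i = 199/(9/2) = 398/9.
Total output Q = 398/9 + 398/9 = 796/9.

88.44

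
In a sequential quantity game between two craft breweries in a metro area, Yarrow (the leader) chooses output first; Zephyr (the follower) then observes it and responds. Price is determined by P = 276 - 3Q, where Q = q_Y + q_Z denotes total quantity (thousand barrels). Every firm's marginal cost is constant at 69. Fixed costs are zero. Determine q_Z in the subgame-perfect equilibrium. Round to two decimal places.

17.25

The follower Zephyr best-responds to any q_Y: π_Z = (276 - 3Q)q_Z - 69q_Z.
Follower FOC: 207 - 3q_Y - 6q_Z = 0, so q_Z(q_Y) = (207 - 3q_Y)/6.
Yarrow substitutes q_Z(q_Y) into its own profit: π_Y = q_Y(276 - 3q_Y - (207 - 3q_Y)/2) - 69q_Y = (345/2 - (3/2)q_Y)q_Y - 69q_Y.
Leader FOC: 207/2 - 3q_Y = 0, so q_Y = 69/2.
Then q_Z = (207 - 3·(69/2))/6 = 69/4.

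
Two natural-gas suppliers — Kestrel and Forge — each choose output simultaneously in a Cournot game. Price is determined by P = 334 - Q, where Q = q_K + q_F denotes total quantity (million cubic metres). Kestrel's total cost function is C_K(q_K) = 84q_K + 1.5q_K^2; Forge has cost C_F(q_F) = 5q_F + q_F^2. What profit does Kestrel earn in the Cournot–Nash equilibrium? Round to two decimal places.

Kestrel's profit: π_K = (334 - Q)q_K - (84q_K + (3/2)q_K²). Setting ∂π_K/∂q_K = 0: 250 - 5q_K - (q_F) = 0.
Forge's profit: π_F = (334 - Q)q_F - (5q_F + q_F²). Setting ∂π_F/∂q_F = 0: 329 - 4q_F - (q_K) = 0.
Rearranging gives the reaction functions q_K = (250 - q_F)/5 and q_F = (329 - q_K)/4.
Substituting one into the other gives q_K = 671/19 and q_F = 1395/19.
Price P = 334 - 108.7368 = 225.2632.
Kestrel's profit: 225.2632·(671/19) - 84·(671/19) - (3/2)(671/19)² = 3118.0125.

3118.01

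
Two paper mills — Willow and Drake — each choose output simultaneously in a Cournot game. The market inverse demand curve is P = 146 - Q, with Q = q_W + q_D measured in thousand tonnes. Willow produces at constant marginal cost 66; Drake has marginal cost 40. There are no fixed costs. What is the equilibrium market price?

84

Willow's profit: π_W = (146 - Q)q_W - (66q_W). Setting ∂π_W/∂q_W = 0: 80 - 2q_W - (q_D) = 0.
Drake's first-order condition: 106 - 2q_D - (q_W) = 0.
Rearranging gives the reaction functions q_W = (80 - q_D)/2 and q_D = (106 - q_W)/2.
Solving the pair: q_W = 18, q_D = 44.
Total output Q = 62, so price P = 146 - 62 = 84.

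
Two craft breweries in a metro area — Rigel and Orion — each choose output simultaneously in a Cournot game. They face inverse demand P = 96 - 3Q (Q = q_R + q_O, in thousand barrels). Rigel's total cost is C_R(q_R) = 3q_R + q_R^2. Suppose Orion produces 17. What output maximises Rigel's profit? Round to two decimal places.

With the rival's output fixed at 17, Rigel's profit is π_R = (96 - 3·17 - 3q_R)q_R - (3q_R + q_R²) = (45 - 3q_R)q_R - (3q_R + q_R²).
∂π_R/∂q_R = 42 - 8q_R = 0, so q_R = 21/4.

5.25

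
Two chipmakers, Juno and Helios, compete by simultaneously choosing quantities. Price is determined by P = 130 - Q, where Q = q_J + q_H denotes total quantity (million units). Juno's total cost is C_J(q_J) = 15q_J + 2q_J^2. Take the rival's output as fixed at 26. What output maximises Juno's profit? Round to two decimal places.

With the rival's output fixed at 26, Juno's profit is π_J = (130 - 26 - q_J)q_J - (15q_J + 2q_J²) = (104 - q_J)q_J - (15q_J + 2q_J²).
∂π_J/∂q_J = 89 - 6q_J = 0, so q_J = 89/6.

14.83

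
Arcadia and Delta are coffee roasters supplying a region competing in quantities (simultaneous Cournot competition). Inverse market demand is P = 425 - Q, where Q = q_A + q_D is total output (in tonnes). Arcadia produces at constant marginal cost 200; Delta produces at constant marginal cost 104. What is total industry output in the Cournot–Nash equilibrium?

182

Arcadia's profit: π_A = (425 - Q)q_A - (200q_A). Setting ∂π_A/∂q_A = 0: 225 - 2q_A - (q_D) = 0.
Delta's profit: π_D = (425 - Q)q_D - (104q_D). Setting ∂π_D/∂q_D = 0: 321 - 2q_D - (q_A) = 0.
So q_A = (225 - q_D)/2 and q_D = (321 - q_A)/2.
Substituting one into the other gives q_A = 43 and q_D = 139.
Total output Q = 43 + 139 = 182.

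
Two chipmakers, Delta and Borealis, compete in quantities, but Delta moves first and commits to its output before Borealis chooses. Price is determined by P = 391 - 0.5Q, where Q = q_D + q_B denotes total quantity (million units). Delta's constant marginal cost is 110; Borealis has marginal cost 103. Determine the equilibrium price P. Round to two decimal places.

178.50

The follower Borealis best-responds to any q_D: π_B = (391 - 0.5Q)q_B - 103q_B.
Follower FOC: 288 - (1/2)q_D - q_B = 0, so q_B(q_D) = (288 - (1/2)q_D).
Delta substitutes q_B(q_D) into its own profit: π_D = q_D(391 - (1/2)q_D - (288 - (1/2)q_D)/2) - 110q_D = (247 - (1/4)q_D)q_D - 110q_D.
Maximising: ∂π_D/∂q_D = 137 - (1/2)q_D = 0, giving q_D = 274.
Then q_B = (288 - (1/2)·274) = 151.
Total output Q = 425, so price P = 391 - (1/2)·425 = 357/2.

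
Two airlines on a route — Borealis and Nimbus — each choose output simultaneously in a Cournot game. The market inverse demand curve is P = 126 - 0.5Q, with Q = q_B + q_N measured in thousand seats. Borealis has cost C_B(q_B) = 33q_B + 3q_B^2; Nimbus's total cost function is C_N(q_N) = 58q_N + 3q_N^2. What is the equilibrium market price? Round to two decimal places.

115.27

Borealis's profit: π_B = (126 - 0.5Q)q_B - (33q_B + 3q_B²). Setting ∂π_B/∂q_B = 0: 93 - 7q_B - (1/2)(q_N) = 0.
Nimbus's first-order condition: 68 - 7q_N - (1/2)(q_B) = 0.
Rearranging gives the reaction functions q_B = (93 - (1/2)q_N)/7 and q_N = (68 - (1/2)q_B)/7.
Solving the pair: q_B = 12.6564, q_N = 1718/195.
Total output Q = 322/15, so price P = 126 - (1/2)·(322/15) = 1729/15.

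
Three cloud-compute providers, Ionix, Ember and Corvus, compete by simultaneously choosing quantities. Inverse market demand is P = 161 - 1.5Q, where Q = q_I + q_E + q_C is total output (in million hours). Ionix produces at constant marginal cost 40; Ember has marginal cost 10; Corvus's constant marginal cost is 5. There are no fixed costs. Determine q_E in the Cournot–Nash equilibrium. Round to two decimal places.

29.33

Ionix's profit: π_I = (161 - 1.5Q)q_I - (40q_I). Setting ∂π_I/∂q_I = 0: 121 - 3q_I - (3/2)(q_E + q_C) = 0.
Ember's first-order condition: 151 - 3q_E - (3/2)(q_I + q_C) = 0.
Corvus's profit: π_C = (161 - 1.5Q)q_C - (5q_C). Setting ∂π_C/∂q_C = 0: 156 - 3q_C - (3/2)(q_I + q_E) = 0.
Summing all 3 equations gives 428 − 6Q = 0, hence Q = 214/3.
Back-substituting: q_I = (121 − 107)/(3/2) = 28/3, q_E = (151 − 107)/(3/2) = 88/3, q_C = (156 − 107)/(3/2) = 98/3.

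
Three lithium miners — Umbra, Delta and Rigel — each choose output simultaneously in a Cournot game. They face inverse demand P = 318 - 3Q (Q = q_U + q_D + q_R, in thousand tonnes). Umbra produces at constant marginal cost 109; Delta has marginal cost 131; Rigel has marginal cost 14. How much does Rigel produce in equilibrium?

Umbra's profit: π_U = (318 - 3Q)q_U - (109q_U). Setting ∂π_U/∂q_U = 0: 209 - 6q_U - 3(q_D + q_R) = 0.
Delta's first-order condition: 187 - 6q_D - 3(q_U + q_R) = 0.
Rigel's first-order condition: 304 - 6q_R - 3(q_U + q_D) = 0.
Summing all 3 equations gives 700 − 12Q = 0, hence Q = 175/3.
Back-substituting: q_U = (209 − 175)/3 = 34/3, q_D = (187 − 175)/3 = 4, q_R = (304 − 175)/3 = 43.

43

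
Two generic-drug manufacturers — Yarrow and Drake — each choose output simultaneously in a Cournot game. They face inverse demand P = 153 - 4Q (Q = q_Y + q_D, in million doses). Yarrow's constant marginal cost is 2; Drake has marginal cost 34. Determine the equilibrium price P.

Yarrow's profit: π_Y = (153 - 4Q)q_Y - (2q_Y). Setting ∂π_Y/∂q_Y = 0: 151 - 8q_Y - 4(q_D) = 0.
Drake's profit: π_D = (153 - 4Q)q_D - (34q_D). Setting ∂π_D/∂q_D = 0: 119 - 8q_D - 4(q_Y) = 0.
Rearranging gives the reaction functions q_Y = (151 - 4q_D)/8 and q_D = (119 - 4q_Y)/8.
Solving the pair: q_Y = 61/4, q_D = 29/4.
Total output Q = 45/2, so price P = 153 - 4·(45/2) = 63.

63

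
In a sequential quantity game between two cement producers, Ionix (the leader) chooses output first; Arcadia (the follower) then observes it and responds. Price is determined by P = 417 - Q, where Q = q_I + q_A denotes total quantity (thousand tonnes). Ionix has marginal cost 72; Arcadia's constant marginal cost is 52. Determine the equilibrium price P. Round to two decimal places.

The follower Arcadia best-responds to any q_I: π_A = (417 - Q)q_A - 52q_A.
Setting the follower's marginal profit to zero, 365 - q_I - 2q_A = 0, i.e. q_A = (365 - q_I)/2.
The leader anticipates this reaction. Substituting into P = 417 - Q gives P = 469/2 - (1/2)q_I, so π_I = (469/2 - (1/2)q_I)q_I - 72q_I.
Leader FOC: 325/2 - q_I = 0, so q_I = 325/2.
Then q_A = (365 - 325/2)/2 = 405/4.
Total output Q = 1055/4, so price P = 417 - 1055/4 = 613/4.

153.25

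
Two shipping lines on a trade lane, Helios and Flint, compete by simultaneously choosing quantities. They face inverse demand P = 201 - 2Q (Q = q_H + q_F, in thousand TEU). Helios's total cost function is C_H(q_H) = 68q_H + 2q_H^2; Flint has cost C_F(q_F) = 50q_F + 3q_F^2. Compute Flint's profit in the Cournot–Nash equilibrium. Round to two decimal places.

Helios's profit: π_H = (201 - 2Q)q_H - (68q_H + 2q_H²). Setting ∂π_H/∂q_H = 0: 133 - 8q_H - 2(q_F) = 0.
Flint's profit: π_F = (201 - 2Q)q_F - (50q_F + 3q_F²). Setting ∂π_F/∂q_F = 0: 151 - 10q_F - 2(q_H) = 0.
So q_H = (133 - 2q_F)/8 and q_F = (151 - 2q_H)/10.
Solving the pair: q_H = 257/19, q_F = 471/38.
Price P = 201 - 2·(985/38) = 149.1579.
Flint's profit: 149.1579·(471/38) - 50·(471/38) - 3(471/38)² = 768.1475.

768.15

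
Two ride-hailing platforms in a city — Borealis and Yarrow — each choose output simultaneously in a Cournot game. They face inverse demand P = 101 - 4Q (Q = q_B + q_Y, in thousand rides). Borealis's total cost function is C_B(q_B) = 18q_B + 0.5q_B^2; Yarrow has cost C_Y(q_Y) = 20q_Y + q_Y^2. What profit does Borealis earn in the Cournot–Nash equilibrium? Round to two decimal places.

210.40

Borealis's profit: π_B = (101 - 4Q)q_B - (18q_B + (1/2)q_B²). Setting ∂π_B/∂q_B = 0: 83 - 9q_B - 4(q_Y) = 0.
Yarrow's first-order condition: 81 - 10q_Y - 4(q_B) = 0.
So q_B = (83 - 4q_Y)/9 and q_Y = (81 - 4q_B)/10.
Solving the pair: q_B = 253/37, q_Y = 397/74.
Price P = 101 - 4·(903/74) = 1931/37.
Borealis's profit: (1931/37)·(253/37) - 18·(253/37) - (1/2)(253/37)² = 210.4021.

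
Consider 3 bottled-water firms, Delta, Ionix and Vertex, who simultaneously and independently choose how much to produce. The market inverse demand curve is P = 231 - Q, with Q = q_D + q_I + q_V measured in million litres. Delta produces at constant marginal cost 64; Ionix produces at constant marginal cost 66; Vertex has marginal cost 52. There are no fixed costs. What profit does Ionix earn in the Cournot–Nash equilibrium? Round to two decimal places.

Delta's profit: π_D = (231 - Q)q_D - (64q_D). Setting ∂π_D/∂q_D = 0: 167 - 2q_D - (q_I + q_V) = 0.
Ionix's first-order condition: 165 - 2q_I - (q_D + q_V) = 0.
Vertex's profit: π_V = (231 - Q)q_V - (52q_V). Setting ∂π_V/∂q_V = 0: 179 - 2q_V - (q_D + q_I) = 0.
Adding the 3 first-order conditions: 511 − 4Q = 0, so Q = 511/4.
Back-substituting: q_D = (167 − 511/4) = 157/4, q_I = (165 − 511/4) = 149/4, q_V = (179 − 511/4) = 205/4.
Price P = 231 - 511/4 = 413/4.
Ionix's profit: (413/4 - 66)·(149/4) = 1387.5625.

1387.56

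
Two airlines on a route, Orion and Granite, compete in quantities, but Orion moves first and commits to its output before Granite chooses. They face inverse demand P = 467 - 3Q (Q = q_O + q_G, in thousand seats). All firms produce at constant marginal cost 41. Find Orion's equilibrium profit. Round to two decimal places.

The follower Granite best-responds to any q_O: π_G = (467 - 3Q)q_G - 41q_G.
Follower FOC: 426 - 3q_O - 6q_G = 0, so q_G(q_O) = (426 - 3q_O)/6.
Orion substitutes q_G(q_O) into its own profit: π_O = q_O(467 - 3q_O - (426 - 3q_O)/2) - 41q_O = (254 - (3/2)q_O)q_O - 41q_O.
The leader's first-order condition 213 - 3q_O = 0 yields q_O = 71.
Then q_G = (426 - 3·71)/6 = 71/2.
Price P = 467 - 3·(213/2) = 295/2.
Orion's profit: (295/2 - 41)·71 = 7561.5000.

7561.50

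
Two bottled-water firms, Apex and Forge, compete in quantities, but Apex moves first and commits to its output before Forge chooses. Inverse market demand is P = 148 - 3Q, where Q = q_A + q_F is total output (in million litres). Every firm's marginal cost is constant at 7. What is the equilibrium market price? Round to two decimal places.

42.25

The follower Forge best-responds to any q_A: π_F = (148 - 3Q)q_F - 7q_F.
Setting the follower's marginal profit to zero, 141 - 3q_A - 6q_F = 0, i.e. q_F = (141 - 3q_A)/6.
The leader anticipates this reaction. Substituting into P = 148 - 3Q gives P = 155/2 - (3/2)q_A, so π_A = (155/2 - (3/2)q_A)q_A - 7q_A.
The leader's first-order condition 141/2 - 3q_A = 0 yields q_A = 47/2.
Then q_F = (141 - 3·(47/2))/6 = 47/4.
Total output Q = 141/4, so price P = 148 - 3·(141/4) = 169/4.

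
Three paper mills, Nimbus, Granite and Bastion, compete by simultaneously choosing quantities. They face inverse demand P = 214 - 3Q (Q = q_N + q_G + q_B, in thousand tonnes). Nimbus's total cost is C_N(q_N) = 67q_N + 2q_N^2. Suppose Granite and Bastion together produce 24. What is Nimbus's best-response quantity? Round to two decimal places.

7.50

With rivals' combined output fixed at 24, Nimbus's profit is π_N = (214 - 3·24 - 3q_N)q_N - (67q_N + 2q_N²) = (142 - 3q_N)q_N - (67q_N + 2q_N²).
∂π_N/∂q_N = 75 - 10q_N = 0, so q_N = 15/2.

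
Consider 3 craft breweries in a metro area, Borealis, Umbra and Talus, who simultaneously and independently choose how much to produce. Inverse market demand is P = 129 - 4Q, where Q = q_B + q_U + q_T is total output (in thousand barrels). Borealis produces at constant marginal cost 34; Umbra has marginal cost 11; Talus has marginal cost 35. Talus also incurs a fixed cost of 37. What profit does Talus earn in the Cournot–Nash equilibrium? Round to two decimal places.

Borealis's profit: π_B = (129 - 4Q)q_B - (34q_B). Setting ∂π_B/∂q_B = 0: 95 - 8q_B - 4(q_U + q_T) = 0.
Umbra's first-order condition: 118 - 8q_U - 4(q_B + q_T) = 0.
Talus's profit: π_T = (129 - 4Q)q_T - (35q_T). Setting ∂π_T/∂q_T = 0: 94 - 8q_T - 4(q_B + q_U) = 0.
Adding the 3 conditions: 307 − 8Q − 8Q = 0, i.e. Q = 307/16.
Back-substituting: q_B = (95 − 307/4)/4 = 73/16, q_U = (118 − 307/4)/4 = 165/16, q_T = (94 − 307/4)/4 = 69/16.
Price P = 129 - 4·(307/16) = 209/4.
Talus's profit: (209/4 - 35)·(69/16) - 37 = 37.3906.

37.39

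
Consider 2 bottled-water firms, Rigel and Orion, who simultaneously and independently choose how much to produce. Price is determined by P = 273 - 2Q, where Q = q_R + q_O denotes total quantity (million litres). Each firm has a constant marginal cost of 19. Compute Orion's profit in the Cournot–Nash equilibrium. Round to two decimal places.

3584.22

Each firm earns π_i = (273 - 2Q)q_i - 19q_i.
First-order condition (treating rivals' output as given): 254 - 4q_i - 2q_j = 0.
With identical firms every q_j equals q_i, so q_j = q_i and 254 = 6q_i, giving q_i = 127/3.
Price P = 273 - 2·(254/3) = 311/3.
Orion's profit: (311/3 - 19)·(127/3) = 3584.2222.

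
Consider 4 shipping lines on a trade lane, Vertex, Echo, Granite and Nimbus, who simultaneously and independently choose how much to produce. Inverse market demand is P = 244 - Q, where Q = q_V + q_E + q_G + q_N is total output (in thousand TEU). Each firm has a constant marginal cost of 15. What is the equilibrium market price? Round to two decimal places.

A representative firm's profit is π_i = q_i(244 - Q) - 15q_i.
First-order condition (treating rivals' output as given): 229 - 2q_i - Σ_{j≠i} q_j = 0.
With identical firms every q_j equals q_i, so Σ_{j≠i} q_j = 3q_i and 229 = 5q_i, giving q_i = 229/5.
Total output Q = 916/5, so price P = 244 - 916/5 = 304/5.

60.80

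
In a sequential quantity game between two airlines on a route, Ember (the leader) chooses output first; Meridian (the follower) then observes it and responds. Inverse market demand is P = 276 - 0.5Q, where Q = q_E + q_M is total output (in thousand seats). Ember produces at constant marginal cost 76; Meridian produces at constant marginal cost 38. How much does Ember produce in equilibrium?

The follower Meridian best-responds to any q_E: π_M = (276 - 0.5Q)q_M - 38q_M.
∂π_M/∂q_M = 238 - (1/2)q_E - q_M = 0 gives the reaction function q_M = (238 - (1/2)q_E).
Ember substitutes q_M(q_E) into its own profit: π_E = q_E(276 - (1/2)q_E - (238 - (1/2)q_E)/2) - 76q_E = (157 - (1/4)q_E)q_E - 76q_E.
Maximising: ∂π_E/∂q_E = 81 - (1/2)q_E = 0, giving q_E = 162.
Then q_M = (238 - (1/2)·162) = 157.

162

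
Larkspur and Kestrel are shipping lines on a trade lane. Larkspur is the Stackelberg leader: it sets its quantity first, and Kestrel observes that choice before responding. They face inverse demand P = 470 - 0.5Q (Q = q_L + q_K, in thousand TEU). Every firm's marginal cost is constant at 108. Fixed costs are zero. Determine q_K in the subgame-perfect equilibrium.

Solve by backward induction. Given q_L, the follower Kestrel maximises π_K = (470 - (1/2)q_L - (1/2)q_K)q_K - 108q_K.
Setting the follower's marginal profit to zero, 362 - (1/2)q_L - q_K = 0, i.e. q_K = (362 - (1/2)q_L).
The leader anticipates this reaction. Substituting into P = 470 - 0.5Q gives P = 289 - (1/4)q_L, so π_L = (289 - (1/4)q_L)q_L - 108q_L.
Maximising: ∂π_L/∂q_L = 181 - (1/2)q_L = 0, giving q_L = 362.
Then q_K = (362 - (1/2)·362) = 181.

181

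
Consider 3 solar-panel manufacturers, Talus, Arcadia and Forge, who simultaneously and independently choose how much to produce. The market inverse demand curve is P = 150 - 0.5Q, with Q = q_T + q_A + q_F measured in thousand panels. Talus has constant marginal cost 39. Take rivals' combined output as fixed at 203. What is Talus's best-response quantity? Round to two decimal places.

With rivals' combined output fixed at 203, Talus's profit is π_T = (150 - (1/2)·203 - (1/2)q_T)q_T - (39q_T) = (97/2 - (1/2)q_T)q_T - (39q_T).
∂π_T/∂q_T = 19/2 - q_T = 0, so q_T = 19/2.

9.50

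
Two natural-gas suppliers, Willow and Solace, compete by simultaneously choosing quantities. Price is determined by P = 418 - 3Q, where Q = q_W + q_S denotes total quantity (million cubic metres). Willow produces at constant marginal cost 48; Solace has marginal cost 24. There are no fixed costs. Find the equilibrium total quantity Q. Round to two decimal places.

Willow's profit: π_W = (418 - 3Q)q_W - (48q_W). Setting ∂π_W/∂q_W = 0: 370 - 6q_W - 3(q_S) = 0.
Solace's profit: π_S = (418 - 3Q)q_S - (24q_S). Setting ∂π_S/∂q_S = 0: 394 - 6q_S - 3(q_W) = 0.
Rearranging gives the reaction functions q_W = (370 - 3q_S)/6 and q_S = (394 - 3q_W)/6.
Solving the pair: q_W = 346/9, q_S = 418/9.
Total output Q = 346/9 + 418/9 = 764/9.

84.89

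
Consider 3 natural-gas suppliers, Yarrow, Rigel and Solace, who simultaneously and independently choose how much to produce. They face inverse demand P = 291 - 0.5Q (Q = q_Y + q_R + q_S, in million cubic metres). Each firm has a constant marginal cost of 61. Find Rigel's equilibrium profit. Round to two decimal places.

Each firm earns π_i = (291 - 0.5Q)q_i - 61q_i.
Setting ∂π_i/∂q_i = 0 with rivals' quantities fixed: 230 - q_i - (1/2)·Σ_{j≠i} q_j = 0.
By symmetry each firm produces the same amount; substituting Σ_{j≠i} q_j = 2q_i yields q_i = 230/2 = 115.
Price P = 291 - (1/2)·345 = 237/2.
Rigel's profit: (237/2 - 61)·115 = 6612.5000.

6612.50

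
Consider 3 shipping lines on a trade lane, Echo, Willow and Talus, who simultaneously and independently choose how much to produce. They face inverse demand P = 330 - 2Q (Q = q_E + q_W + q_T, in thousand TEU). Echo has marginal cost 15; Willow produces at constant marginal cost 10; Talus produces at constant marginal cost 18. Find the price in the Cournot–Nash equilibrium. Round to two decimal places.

93.25

Echo's profit: π_E = (330 - 2Q)q_E - (15q_E). Setting ∂π_E/∂q_E = 0: 315 - 4q_E - 2(q_W + q_T) = 0.
Willow's profit: π_W = (330 - 2Q)q_W - (10q_W). Setting ∂π_W/∂q_W = 0: 320 - 4q_W - 2(q_E + q_T) = 0.
Talus's first-order condition: 312 - 4q_T - 2(q_E + q_W) = 0.
Adding the 3 conditions: 947 − 4Q − 4Q = 0, i.e. Q = 947/8.
Back-substituting: q_E = (315 − 947/4)/2 = 313/8, q_W = (320 − 947/4)/2 = 333/8, q_T = (312 − 947/4)/2 = 301/8.
Total output Q = 947/8, so price P = 330 - 2·(947/8) = 373/4.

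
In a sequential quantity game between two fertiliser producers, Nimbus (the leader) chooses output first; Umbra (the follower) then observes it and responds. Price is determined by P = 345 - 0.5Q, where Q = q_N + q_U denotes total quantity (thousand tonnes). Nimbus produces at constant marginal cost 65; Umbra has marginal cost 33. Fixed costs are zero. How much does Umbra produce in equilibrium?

Solve by backward induction. Given q_N, the follower Umbra maximises π_U = (345 - (1/2)q_N - (1/2)q_U)q_U - 33q_U.
Follower FOC: 312 - (1/2)q_N - q_U = 0, so q_U(q_N) = (312 - (1/2)q_N).
Nimbus substitutes q_U(q_N) into its own profit: π_N = q_N(345 - (1/2)q_N - (312 - (1/2)q_N)/2) - 65q_N = (189 - (1/4)q_N)q_N - 65q_N.
Leader FOC: 124 - (1/2)q_N = 0, so q_N = 248.
Then q_U = (312 - (1/2)·248) = 188.

188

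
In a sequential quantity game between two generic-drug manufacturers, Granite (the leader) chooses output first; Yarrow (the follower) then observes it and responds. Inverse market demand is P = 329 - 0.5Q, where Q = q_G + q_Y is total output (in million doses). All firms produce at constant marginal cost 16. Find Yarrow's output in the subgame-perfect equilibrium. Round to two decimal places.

156.50

The follower Yarrow best-responds to any q_G: π_Y = (329 - 0.5Q)q_Y - 16q_Y.
∂π_Y/∂q_Y = 313 - (1/2)q_G - q_Y = 0 gives the reaction function q_Y = (313 - (1/2)q_G).
Granite substitutes q_Y(q_G) into its own profit: π_G = q_G(329 - (1/2)q_G - (313 - (1/2)q_G)/2) - 16q_G = (345/2 - (1/4)q_G)q_G - 16q_G.
Maximising: ∂π_G/∂q_G = 313/2 - (1/2)q_G = 0, giving q_G = 313.
Then q_Y = (313 - (1/2)·313) = 313/2.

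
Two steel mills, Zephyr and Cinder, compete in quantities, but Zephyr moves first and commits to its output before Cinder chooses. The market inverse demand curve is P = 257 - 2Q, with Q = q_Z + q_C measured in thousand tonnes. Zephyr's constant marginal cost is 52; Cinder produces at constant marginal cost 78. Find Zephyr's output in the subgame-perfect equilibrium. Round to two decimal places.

Solve by backward induction. Given q_Z, the follower Cinder maximises π_C = (257 - 2q_Z - 2q_C)q_C - 78q_C.
Follower FOC: 179 - 2q_Z - 4q_C = 0, so q_C(q_Z) = (179 - 2q_Z)/4.
The leader anticipates this reaction. Substituting into P = 257 - 2Q gives P = 335/2 - q_Z, so π_Z = (335/2 - q_Z)q_Z - 52q_Z.
Leader FOC: 231/2 - 2q_Z = 0, so q_Z = 231/4.
Then q_C = (179 - 2·(231/4))/4 = 127/8.

57.75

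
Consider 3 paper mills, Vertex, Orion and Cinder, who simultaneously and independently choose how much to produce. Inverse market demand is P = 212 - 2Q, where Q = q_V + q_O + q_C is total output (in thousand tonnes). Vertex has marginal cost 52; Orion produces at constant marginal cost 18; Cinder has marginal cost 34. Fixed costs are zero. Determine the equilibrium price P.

79

Vertex's profit: π_V = (212 - 2Q)q_V - (52q_V). Setting ∂π_V/∂q_V = 0: 160 - 4q_V - 2(q_O + q_C) = 0.
Orion's profit: π_O = (212 - 2Q)q_O - (18q_O). Setting ∂π_O/∂q_O = 0: 194 - 4q_O - 2(q_V + q_C) = 0.
Cinder's first-order condition: 178 - 4q_C - 2(q_V + q_O) = 0.
Summing all 3 equations gives 532 − 8Q = 0, hence Q = 133/2.
Back-substituting: q_V = (160 − 133)/2 = 27/2, q_O = (194 − 133)/2 = 61/2, q_C = (178 − 133)/2 = 45/2.
Total output Q = 133/2, so price P = 212 - 2·(133/2) = 79.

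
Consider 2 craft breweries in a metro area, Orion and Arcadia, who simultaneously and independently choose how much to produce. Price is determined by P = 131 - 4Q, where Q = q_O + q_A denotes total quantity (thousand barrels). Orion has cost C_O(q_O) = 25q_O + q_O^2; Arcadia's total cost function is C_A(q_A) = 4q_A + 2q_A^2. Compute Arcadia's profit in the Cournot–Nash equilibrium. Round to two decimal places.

397.03

Orion's profit: π_O = (131 - 4Q)q_O - (25q_O + q_O²). Setting ∂π_O/∂q_O = 0: 106 - 10q_O - 4(q_A) = 0.
Arcadia's profit: π_A = (131 - 4Q)q_A - (4q_A + 2q_A²). Setting ∂π_A/∂q_A = 0: 127 - 12q_A - 4(q_O) = 0.
Best responses: q_O = (106 - 4q_A)/10, q_A = (127 - 4q_O)/12.
Substituting one into the other gives q_O = 191/26 and q_A = 423/52.
Price P = 131 - 4·(805/52) = 898/13.
Arcadia's profit: (898/13)·(423/52) - 4·(423/52) - 2(423/52)² = 397.0318.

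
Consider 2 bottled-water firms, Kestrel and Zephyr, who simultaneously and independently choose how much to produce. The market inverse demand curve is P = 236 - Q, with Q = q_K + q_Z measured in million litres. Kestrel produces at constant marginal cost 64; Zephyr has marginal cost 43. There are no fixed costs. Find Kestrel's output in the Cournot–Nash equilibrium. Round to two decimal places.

Kestrel's profit: π_K = (236 - Q)q_K - (64q_K). Setting ∂π_K/∂q_K = 0: 172 - 2q_K - (q_Z) = 0.
Zephyr's profit: π_Z = (236 - Q)q_Z - (43q_Z). Setting ∂π_Z/∂q_Z = 0: 193 - 2q_Z - (q_K) = 0.
Rearranging gives the reaction functions q_K = (172 - q_Z)/2 and q_Z = (193 - q_K)/2.
Solving the pair: q_K = 151/3, q_Z = 214/3.

50.33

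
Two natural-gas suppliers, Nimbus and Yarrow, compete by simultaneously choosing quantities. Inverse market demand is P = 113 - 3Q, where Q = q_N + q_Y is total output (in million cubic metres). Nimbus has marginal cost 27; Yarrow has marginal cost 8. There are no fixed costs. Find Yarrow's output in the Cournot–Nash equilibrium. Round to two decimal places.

13.78

Nimbus's profit: π_N = (113 - 3Q)q_N - (27q_N). Setting ∂π_N/∂q_N = 0: 86 - 6q_N - 3(q_Y) = 0.
Yarrow's first-order condition: 105 - 6q_Y - 3(q_N) = 0.
So q_N = (86 - 3q_Y)/6 and q_Y = (105 - 3q_N)/6.
Solving the pair: q_N = 67/9, q_Y = 124/9.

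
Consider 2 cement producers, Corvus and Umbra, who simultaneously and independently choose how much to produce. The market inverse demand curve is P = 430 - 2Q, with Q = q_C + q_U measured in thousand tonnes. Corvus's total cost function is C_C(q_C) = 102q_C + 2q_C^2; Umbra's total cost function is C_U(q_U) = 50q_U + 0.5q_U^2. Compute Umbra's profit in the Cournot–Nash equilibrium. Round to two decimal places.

10963.46

Corvus's profit: π_C = (430 - 2Q)q_C - (102q_C + 2q_C²). Setting ∂π_C/∂q_C = 0: 328 - 8q_C - 2(q_U) = 0.
Umbra's profit: π_U = (430 - 2Q)q_U - (50q_U + (1/2)q_U²). Setting ∂π_U/∂q_U = 0: 380 - 5q_U - 2(q_C) = 0.
Rearranging gives the reaction functions q_C = (328 - 2q_U)/8 and q_U = (380 - 2q_C)/5.
Solving the pair: q_C = 220/9, q_U = 596/9.
Price P = 430 - 2·(272/3) = 746/3.
Umbra's profit: (746/3)·(596/9) - 50·(596/9) - (1/2)(596/9)² = 10963.4568.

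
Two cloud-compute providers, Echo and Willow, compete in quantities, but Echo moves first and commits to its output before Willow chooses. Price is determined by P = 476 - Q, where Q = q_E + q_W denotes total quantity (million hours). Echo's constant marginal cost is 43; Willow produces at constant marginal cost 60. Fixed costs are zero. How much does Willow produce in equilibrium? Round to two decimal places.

95.50

The follower Willow best-responds to any q_E: π_W = (476 - Q)q_W - 60q_W.
∂π_W/∂q_W = 416 - q_E - 2q_W = 0 gives the reaction function q_W = (416 - q_E)/2.
Echo substitutes q_W(q_E) into its own profit: π_E = q_E(476 - q_E - (416 - q_E)/2) - 43q_E = (268 - (1/2)q_E)q_E - 43q_E.
Leader FOC: 225 - q_E = 0, so q_E = 225.
Then q_W = (416 - 225)/2 = 191/2.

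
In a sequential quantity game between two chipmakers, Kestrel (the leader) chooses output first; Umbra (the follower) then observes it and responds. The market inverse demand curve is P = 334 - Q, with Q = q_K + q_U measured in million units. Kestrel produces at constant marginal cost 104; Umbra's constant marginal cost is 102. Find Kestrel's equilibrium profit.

Solve by backward induction. Given q_K, the follower Umbra maximises π_U = (334 - q_K - q_U)q_U - 102q_U.
Follower FOC: 232 - q_K - 2q_U = 0, so q_U(q_K) = (232 - q_K)/2.
Kestrel substitutes q_U(q_K) into its own profit: π_K = q_K(334 - q_K - (232 - q_K)/2) - 104q_K = (218 - (1/2)q_K)q_K - 104q_K.
The leader's first-order condition 114 - q_K = 0 yields q_K = 114.
Then q_U = (232 - 114)/2 = 59.
Price P = 334 - 173 = 161.
Kestrel's profit: (161 - 104)·114 = 6498.

6498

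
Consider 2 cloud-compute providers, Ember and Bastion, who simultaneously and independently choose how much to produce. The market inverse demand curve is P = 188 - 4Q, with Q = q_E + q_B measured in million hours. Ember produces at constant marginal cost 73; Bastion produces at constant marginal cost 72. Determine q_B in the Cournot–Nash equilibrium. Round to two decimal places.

9.75

Ember's profit: π_E = (188 - 4Q)q_E - (73q_E). Setting ∂π_E/∂q_E = 0: 115 - 8q_E - 4(q_B) = 0.
Bastion's profit: π_B = (188 - 4Q)q_B - (72q_B). Setting ∂π_B/∂q_B = 0: 116 - 8q_B - 4(q_E) = 0.
So q_E = (115 - 4q_B)/8 and q_B = (116 - 4q_E)/8.
Solving the pair: q_E = 19/2, q_B = 39/4.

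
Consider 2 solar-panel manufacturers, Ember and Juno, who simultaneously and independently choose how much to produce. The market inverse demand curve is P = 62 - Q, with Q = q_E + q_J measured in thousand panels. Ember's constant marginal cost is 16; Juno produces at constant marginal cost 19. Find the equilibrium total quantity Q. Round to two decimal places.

Ember's profit: π_E = (62 - Q)q_E - (16q_E). Setting ∂π_E/∂q_E = 0: 46 - 2q_E - (q_J) = 0.
Juno's profit: π_J = (62 - Q)q_J - (19q_J). Setting ∂π_J/∂q_J = 0: 43 - 2q_J - (q_E) = 0.
Rearranging gives the reaction functions q_E = (46 - q_J)/2 and q_J = (43 - q_E)/2.
Substituting one into the other gives q_E = 49/3 and q_J = 40/3.
Total output Q = 49/3 + 40/3 = 89/3.

29.67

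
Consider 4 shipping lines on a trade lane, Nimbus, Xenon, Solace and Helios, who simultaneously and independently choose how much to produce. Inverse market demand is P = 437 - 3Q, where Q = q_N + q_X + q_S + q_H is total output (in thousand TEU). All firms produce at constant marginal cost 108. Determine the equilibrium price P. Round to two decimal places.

Each firm earns π_i = (437 - 3Q)q_i - 108q_i.
Setting ∂π_i/∂q_i = 0 with rivals' quantities fixed: 329 - 6q_i - 3·Σ_{j≠i} q_j = 0.
By symmetry each firm produces the same amount; substituting Σ_{j≠i} q_j = 3q_i yields q_i = 329/15.
Total output Q = 1316/15, so price P = 437 - 3·(1316/15) = 869/5.

173.80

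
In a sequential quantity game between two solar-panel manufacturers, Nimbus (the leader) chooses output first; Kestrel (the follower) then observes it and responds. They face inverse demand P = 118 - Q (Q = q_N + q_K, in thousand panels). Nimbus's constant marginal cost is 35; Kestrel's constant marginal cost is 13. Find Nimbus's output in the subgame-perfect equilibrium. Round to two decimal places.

30.50

The follower Kestrel best-responds to any q_N: π_K = (118 - Q)q_K - 13q_K.
Setting the follower's marginal profit to zero, 105 - q_N - 2q_K = 0, i.e. q_K = (105 - q_N)/2.
Nimbus substitutes q_K(q_N) into its own profit: π_N = q_N(118 - q_N - (105 - q_N)/2) - 35q_N = (131/2 - (1/2)q_N)q_N - 35q_N.
Maximising: ∂π_N/∂q_N = 61/2 - q_N = 0, giving q_N = 61/2.
Then q_K = (105 - 61/2)/2 = 149/4.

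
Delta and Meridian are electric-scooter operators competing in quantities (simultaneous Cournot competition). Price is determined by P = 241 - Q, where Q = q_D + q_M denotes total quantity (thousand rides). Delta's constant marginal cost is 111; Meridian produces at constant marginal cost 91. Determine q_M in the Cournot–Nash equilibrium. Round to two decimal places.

56.67

Delta's profit: π_D = (241 - Q)q_D - (111q_D). Setting ∂π_D/∂q_D = 0: 130 - 2q_D - (q_M) = 0.
Meridian's profit: π_M = (241 - Q)q_M - (91q_M). Setting ∂π_M/∂q_M = 0: 150 - 2q_M - (q_D) = 0.
So q_D = (130 - q_M)/2 and q_M = (150 - q_D)/2.
Solving the pair: q_D = 110/3, q_M = 170/3.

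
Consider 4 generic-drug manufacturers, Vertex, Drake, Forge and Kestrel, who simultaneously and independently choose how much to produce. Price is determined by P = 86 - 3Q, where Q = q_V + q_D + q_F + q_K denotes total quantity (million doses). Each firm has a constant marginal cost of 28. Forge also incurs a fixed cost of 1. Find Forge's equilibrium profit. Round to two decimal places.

A representative firm's profit is π_i = q_i(86 - 3Q) - 28q_i.
First-order condition (treating rivals' output as given): 58 - 6q_i - 3·Σ_{j≠i} q_j = 0.
With identical firms every q_j equals q_i, so Σ_{j≠i} q_j = 3q_i and 58 = 15q_i, giving q_i = 58/15.
Price P = 86 - 3·(232/15) = 198/5.
Forge's profit: (198/5 - 28)·(58/15) - 1 = 43.8533.

43.85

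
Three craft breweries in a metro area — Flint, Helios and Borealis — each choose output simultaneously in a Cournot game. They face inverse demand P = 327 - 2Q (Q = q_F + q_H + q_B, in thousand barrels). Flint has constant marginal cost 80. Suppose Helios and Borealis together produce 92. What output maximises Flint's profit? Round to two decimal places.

With rivals' combined output fixed at 92, Flint's profit is π_F = (327 - 2·92 - 2q_F)q_F - (80q_F) = (143 - 2q_F)q_F - (80q_F).
∂π_F/∂q_F = 63 - 4q_F = 0, so q_F = 63/4.

15.75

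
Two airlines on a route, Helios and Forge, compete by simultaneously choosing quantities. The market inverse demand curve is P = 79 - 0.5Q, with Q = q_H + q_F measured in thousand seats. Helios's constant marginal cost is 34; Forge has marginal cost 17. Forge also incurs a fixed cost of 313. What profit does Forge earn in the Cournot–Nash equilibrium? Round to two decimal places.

Helios's profit: π_H = (79 - 0.5Q)q_H - (34q_H). Setting ∂π_H/∂q_H = 0: 45 - q_H - (1/2)(q_F) = 0.
Forge's profit: π_F = (79 - 0.5Q)q_F - (17q_F). Setting ∂π_F/∂q_F = 0: 62 - q_F - (1/2)(q_H) = 0.
Best responses: q_H = (45 - (1/2)q_F), q_F = (62 - (1/2)q_H).
Substituting one into the other gives q_H = 56/3 and q_F = 158/3.
Price P = 79 - (1/2)·(214/3) = 130/3.
Forge's profit: (130/3 - 17)·(158/3) - 313 = 1073.8889.

1073.89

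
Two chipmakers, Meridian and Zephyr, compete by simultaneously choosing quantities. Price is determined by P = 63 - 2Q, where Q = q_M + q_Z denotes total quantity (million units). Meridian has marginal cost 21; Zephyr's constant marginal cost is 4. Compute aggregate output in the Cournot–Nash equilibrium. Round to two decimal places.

16.83

Meridian's profit: π_M = (63 - 2Q)q_M - (21q_M). Setting ∂π_M/∂q_M = 0: 42 - 4q_M - 2(q_Z) = 0.
Zephyr's first-order condition: 59 - 4q_Z - 2(q_M) = 0.
Best responses: q_M = (42 - 2q_Z)/4, q_Z = (59 - 2q_M)/4.
Solving the pair: q_M = 25/6, q_Z = 38/3.
Total output Q = 25/6 + 38/3 = 101/6.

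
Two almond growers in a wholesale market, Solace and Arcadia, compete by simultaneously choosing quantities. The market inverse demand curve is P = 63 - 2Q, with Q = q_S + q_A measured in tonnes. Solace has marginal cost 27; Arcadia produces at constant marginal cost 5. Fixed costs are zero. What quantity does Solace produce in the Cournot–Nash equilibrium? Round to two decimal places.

Solace's profit: π_S = (63 - 2Q)q_S - (27q_S). Setting ∂π_S/∂q_S = 0: 36 - 4q_S - 2(q_A) = 0.
Arcadia's first-order condition: 58 - 4q_A - 2(q_S) = 0.
Rearranging gives the reaction functions q_S = (36 - 2q_A)/4 and q_A = (58 - 2q_S)/4.
Solving the pair: q_S = 7/3, q_A = 40/3.

2.33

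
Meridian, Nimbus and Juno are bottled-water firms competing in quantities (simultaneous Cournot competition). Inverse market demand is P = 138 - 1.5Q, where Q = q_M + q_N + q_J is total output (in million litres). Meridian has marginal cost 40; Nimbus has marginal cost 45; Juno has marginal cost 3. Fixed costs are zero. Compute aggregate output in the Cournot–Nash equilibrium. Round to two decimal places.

54.33

Meridian's profit: π_M = (138 - 1.5Q)q_M - (40q_M). Setting ∂π_M/∂q_M = 0: 98 - 3q_M - (3/2)(q_N + q_J) = 0.
Nimbus's profit: π_N = (138 - 1.5Q)q_N - (45q_N). Setting ∂π_N/∂q_N = 0: 93 - 3q_N - (3/2)(q_M + q_J) = 0.
Juno's first-order condition: 135 - 3q_J - (3/2)(q_M + q_N) = 0.
Summing all 3 equations gives 326 − 6Q = 0, hence Q = 163/3.
Back-substituting: q_M = (98 − 163/2)/(3/2) = 11, q_N = (93 − 163/2)/(3/2) = 23/3, q_J = (135 − 163/2)/(3/2) = 107/3.
Total output Q = 11 + 23/3 + 107/3 = 163/3.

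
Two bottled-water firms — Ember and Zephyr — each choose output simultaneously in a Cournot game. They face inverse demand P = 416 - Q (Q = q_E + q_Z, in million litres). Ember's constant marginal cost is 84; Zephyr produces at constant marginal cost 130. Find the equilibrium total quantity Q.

Ember's profit: π_E = (416 - Q)q_E - (84q_E). Setting ∂π_E/∂q_E = 0: 332 - 2q_E - (q_Z) = 0.
Zephyr's profit: π_Z = (416 - Q)q_Z - (130q_Z). Setting ∂π_Z/∂q_Z = 0: 286 - 2q_Z - (q_E) = 0.
So q_E = (332 - q_Z)/2 and q_Z = (286 - q_E)/2.
Solving the pair: q_E = 126, q_Z = 80.
Total output Q = 126 + 80 = 206.

206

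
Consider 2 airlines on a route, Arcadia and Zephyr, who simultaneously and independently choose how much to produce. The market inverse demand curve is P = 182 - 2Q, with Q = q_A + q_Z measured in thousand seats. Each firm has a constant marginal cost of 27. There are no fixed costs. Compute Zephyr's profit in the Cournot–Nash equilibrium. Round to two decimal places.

Each firm earns π_i = (182 - 2Q)q_i - 27q_i.
First-order condition (treating rivals' output as given): 155 - 4q_i - 2q_j = 0.
By symmetry each firm produces the same amount; substituting q_j = q_i yields q_i = 155/6.
Price P = 182 - 2·(155/3) = 236/3.
Zephyr's profit: (236/3 - 27)·(155/6) = 1334.7222.

1334.72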